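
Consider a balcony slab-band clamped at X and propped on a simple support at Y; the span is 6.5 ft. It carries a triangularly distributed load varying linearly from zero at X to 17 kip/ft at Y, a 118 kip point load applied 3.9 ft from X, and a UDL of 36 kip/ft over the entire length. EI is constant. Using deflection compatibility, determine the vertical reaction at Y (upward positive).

R_Y = 169.1 kip

Release the roller at Y. Primary structure: cantilever fixed at X.
Primary-structure tip deflection at Y by superposition:
  triangular load, peak 17 at the free end: 11w₀L⁴/(120EI) = 2782/EI
  point load 118 at a = 3.9: Pa²(3L − a)/(6EI) = 4666/EI
  UDL 36: wL⁴/(8EI) = 8033/EI
  δ_0 = 15481/EI
Tip deflection under a unit load at Y: L³/(3EI) = 91.54/EI.
The prop prevents deflection at Y: R_Y = δ_0/δ_{YY} = 15481/91.54 = 169.1 kip.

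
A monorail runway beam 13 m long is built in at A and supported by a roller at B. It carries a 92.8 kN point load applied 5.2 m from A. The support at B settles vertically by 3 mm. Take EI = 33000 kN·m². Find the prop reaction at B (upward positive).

R_B = 19.17 kN

Take the reaction at B as the redundant and release it; the primary structure is a cantilever fixed at A.
Free-end deflection of the primary structure under the applied loading (downward +):
  point load 92.8 at a = 5.2: Pa²(3L − a)/(6EI) = 14136/EI
Tip deflection under a unit load at B: L³/(3EI) = 732.3/EI.
With EI = 33000 kN·m²: δ_0 = 0.42836 m and δ_{BB} = 0.022192 m/kN.
Compatibility — the beam at B must follow the support down by 0.003 m: δ_0 − R_B·δ_{BB} = 0.003, so R_B = (0.42836 − 0.003)/0.022192 = 19.17 kN.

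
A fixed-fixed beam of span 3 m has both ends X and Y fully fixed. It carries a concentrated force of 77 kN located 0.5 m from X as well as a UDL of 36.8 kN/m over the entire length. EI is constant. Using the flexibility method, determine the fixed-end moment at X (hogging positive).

M_X = 54.34 kN·m

Take the two fixed-end moments M_X, M_Y as redundants; the released structure is the simple span XY.
On the primary (simply-supported) span, the end slopes from the loading are:
  at X: point load 77 at a = 0.5: Pab(L + b)/(6LEI) = 29.41/EI
  at Y: point load 77 at a = 0.5: Pab(L + a)/(6LEI) = 18.72/EI
  at X: UDL 36.8: wL³/(24EI) = 41.4/EI
  at Y: UDL 36.8: wL³/(24EI) = 41.4/EI
  θ_X0 = 70.81/EI,  θ_Y0 = 60.12/EI
Flexibility coefficients: a unit moment at one end gives L/(3EI) there and L/(6EI) at the far end, so f₁₁ = f₂₂ = 1/EI and f₁₂ = f₂₁ = 0.5/EI.
Compatibility — zero rotation at each built-in end:
  1 M_X + 0.5 M_Y = 70.81
  0.5 M_X + 1 M_Y = 60.12
Solving the pair gives M_X = 54.34 kN·m and M_Y = 32.95 kN·m (hogging).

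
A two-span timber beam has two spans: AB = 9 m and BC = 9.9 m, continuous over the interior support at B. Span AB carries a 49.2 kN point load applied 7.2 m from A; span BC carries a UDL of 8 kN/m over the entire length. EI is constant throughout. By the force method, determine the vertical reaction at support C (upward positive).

Release continuity at B by inserting a hinge; the redundant is the internal moment M_B. The primary structure is two simply-supported spans AB and BC.
Rotations at B on the released spans (each span's end-slope, ×1/EI):
  span AB: point load 49.2 at a = 7.2: Pab(L + a)/(6LEI) = 191.3/EI
  span BC: UDL 8: wL³/(24EI) = 323.4/EI
  relative rotation θ_0 = (191.3 + 323.4)/EI = 514.7/EI
A unit hogging moment at B produces rotation L₁/(3EI) + L₂/(3EI) = 6.3/EI.
Slope continuity at B: θ_0 = M_B·6.3/EI, so M_B = 514.7/6.3 = 81.7 kN·m (hogging).
Span BC, ΣM about C: R_B^{BC}·9.9 = 392 + 81.7, so R_B^{BC} = 47.85 kN and R_C = 79.2 − 47.85 = 31.35 kN.

R_C = 31.35 kN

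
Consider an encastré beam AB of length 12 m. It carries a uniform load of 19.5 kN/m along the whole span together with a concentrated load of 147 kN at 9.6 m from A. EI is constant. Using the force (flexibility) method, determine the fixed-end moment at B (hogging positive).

Release both end moments; the primary structure is a simply-supported span AB with redundants M_A and M_B.
Simple-span end rotations at A and B under the given loads:
  at A: UDL 19.5: wL³/(24EI) = 1404/EI
  at B: UDL 19.5: wL³/(24EI) = 1404/EI
  at A: point load 147 at a = 9.6: Pab(L + b)/(6LEI) = 677.4/EI
  at B: point load 147 at a = 9.6: Pab(L + a)/(6LEI) = 1016/EI
  θ_A0 = 2081/EI,  θ_B0 = 2420/EI
Flexibility coefficients: a unit moment at one end gives L/(3EI) there and L/(6EI) at the far end, so f₁₁ = f₂₂ = 4/EI and f₁₂ = f₂₁ = 2/EI.
Compatibility — zero rotation at each built-in end:
  4 M_A + 2 M_B = 2081
  2 M_A + 4 M_B = 2420
Solving the pair gives M_A = 290.4 kN·m and M_B = 459.8 kN·m (hogging).

M_B = 459.8 kN·m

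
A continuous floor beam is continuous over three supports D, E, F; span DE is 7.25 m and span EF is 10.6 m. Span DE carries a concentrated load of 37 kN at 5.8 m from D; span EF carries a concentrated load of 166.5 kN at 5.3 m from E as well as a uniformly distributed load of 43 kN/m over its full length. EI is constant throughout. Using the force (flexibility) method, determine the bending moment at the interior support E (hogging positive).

Release continuity at E by inserting a hinge; the redundant is the internal moment M_E. The primary structure is two simply-supported spans DE and EF.
Rotations at E on the released spans (each span's end-slope, ×1/EI):
  span DE: point load 37 at a = 5.8: Pab(L + a)/(6LEI) = 93.35/EI
  span EF: point load 166.5 at a = 5.3: Pab(L + b)/(6LEI) = 1169/EI
  span EF: UDL 43: wL³/(24EI) = 2134/EI
  relative rotation θ_0 = (93.35 + 3303)/EI = 3397/EI
A unit hogging moment at E produces rotation L₁/(3EI) + L₂/(3EI) = 5.95/EI.
Compatibility: M_E·(L₁+L₂)/(3EI) = θ_0, giving M_E = 570.8 kN·m (hogging).

M_E = 570.8 kN·m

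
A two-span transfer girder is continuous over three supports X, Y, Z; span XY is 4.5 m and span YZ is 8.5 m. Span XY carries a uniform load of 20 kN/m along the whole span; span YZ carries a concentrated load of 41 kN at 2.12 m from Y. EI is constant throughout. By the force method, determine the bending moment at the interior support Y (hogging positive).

Release continuity at Y by inserting a hinge; the redundant is the internal moment M_Y. The primary structure is two simply-supported spans XY and YZ.
Discontinuity in slope at Y on the released structure — sum the simple-span end rotations:
  span XY: UDL 20: wL³/(24EI) = 75.94/EI
  span YZ: point load 41 at a = 2.12: Pab(L + b)/(6LEI) = 161.8/EI
  relative rotation θ_0 = (75.94 + 161.8)/EI = 237.7/EI
A unit hogging moment at Y produces rotation L₁/(3EI) + L₂/(3EI) = 4.333/EI.
Slope continuity at Y: θ_0 = M_Y·4.333/EI, so M_Y = 237.7/4.333 = 54.86 kN·m (hogging).

M_Y = 54.86 kN·m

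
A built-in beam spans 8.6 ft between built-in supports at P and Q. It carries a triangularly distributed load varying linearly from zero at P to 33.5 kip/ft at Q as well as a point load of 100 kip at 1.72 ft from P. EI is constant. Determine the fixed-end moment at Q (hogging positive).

Release both end moments; the primary structure is a simply-supported span PQ with redundants M_P and M_Q.
Simple-span end rotations at P and Q under the given loads:
  at P: triangular load, peak 33.5: 7w₀L³/(360EI) = 414.3/EI
  at Q: triangular load, peak 33.5: w₀L³/(45EI) = 473.5/EI
  at P: point load 100 at a = 1.72: Pab(L + b)/(6LEI) = 355/EI
  at Q: point load 100 at a = 1.72: Pab(L + a)/(6LEI) = 236.7/EI
  θ_P0 = 769.3/EI,  θ_Q0 = 710.2/EI
Flexibility coefficients: a unit moment at one end gives L/(3EI) there and L/(6EI) at the far end, so f₁₁ = f₂₂ = 2.867/EI and f₁₂ = f₂₁ = 1.433/EI.
Compatibility — zero rotation at each built-in end:
  2.867 M_P + 1.433 M_Q = 769.3
  1.433 M_P + 2.867 M_Q = 710.2
Solving the pair gives M_P = 192.7 kip·ft and M_Q = 151.4 kip·ft (hogging).

M_Q = 151.4 kip·ft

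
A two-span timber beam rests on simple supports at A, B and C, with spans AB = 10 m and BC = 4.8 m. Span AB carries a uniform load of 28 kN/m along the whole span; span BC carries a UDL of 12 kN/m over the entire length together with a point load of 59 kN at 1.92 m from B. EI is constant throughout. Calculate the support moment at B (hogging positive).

M_B = 265.3 kN·m

Take M_B as the redundant. Released structure: two simple spans AB and BC with a hinge at B.
Discontinuity in slope at B on the released structure — sum the simple-span end rotations:
  span AB: UDL 28: wL³/(24EI) = 1167/EI
  span BC: UDL 12: wL³/(24EI) = 55.3/EI
  span BC: point load 59 at a = 1.92: Pab(L + b)/(6LEI) = 87/EI
  relative rotation θ_0 = (1167 + 142.3)/EI = 1309/EI
A unit hogging moment at B produces rotation L₁/(3EI) + L₂/(3EI) = 4.933/EI.
Compatibility: M_B·(L₁+L₂)/(3EI) = θ_0, giving M_B = 265.3 kN·m (hogging).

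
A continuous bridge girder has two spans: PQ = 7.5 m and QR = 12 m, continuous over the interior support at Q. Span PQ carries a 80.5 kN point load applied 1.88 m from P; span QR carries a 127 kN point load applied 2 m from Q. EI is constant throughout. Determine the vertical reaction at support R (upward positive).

R_R = 8.944 kN

Take M_Q as the redundant. Released structure: two simple spans PQ and QR with a hinge at Q.
Discontinuity in slope at Q on the released structure — sum the simple-span end rotations:
  span PQ: point load 80.5 at a = 1.88: Pab(L + a)/(6LEI) = 177.3/EI
  span QR: point load 127 at a = 2: Pab(L + b)/(6LEI) = 776.1/EI
  relative rotation θ_0 = (177.3 + 776.1)/EI = 953.4/EI
A unit hogging moment at Q produces rotation L₁/(3EI) + L₂/(3EI) = 6.5/EI.
Compatibility: M_Q·(L₁+L₂)/(3EI) = θ_0, giving M_Q = 146.7 kN·m (hogging).
Span QR, ΣM about R: R_Q^{QR}·12 = 1270 + 146.7, so R_Q^{QR} = 118.1 kN and R_R = 127 − 118.1 = 8.944 kN.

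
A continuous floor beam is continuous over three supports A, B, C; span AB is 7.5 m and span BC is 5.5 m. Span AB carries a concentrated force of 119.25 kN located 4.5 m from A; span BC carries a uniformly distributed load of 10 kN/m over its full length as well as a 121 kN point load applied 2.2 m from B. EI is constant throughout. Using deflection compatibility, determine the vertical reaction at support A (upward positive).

R_A = 25.15 kN

Take M_B as the redundant. Released structure: two simple spans AB and BC with a hinge at B.
Rotations at B on the released spans (each span's end-slope, ×1/EI):
  span AB: point load 119.25 at a = 4.5: Pab(L + a)/(6LEI) = 429.3/EI
  span BC: UDL 10: wL³/(24EI) = 69.32/EI
  span BC: point load 121 at a = 2.2: Pab(L + b)/(6LEI) = 234.3/EI
  relative rotation θ_0 = (429.3 + 303.6)/EI = 732.9/EI
A unit hogging moment at B produces rotation L₁/(3EI) + L₂/(3EI) = 4.333/EI.
Slope continuity at B: θ_0 = M_B·4.333/EI, so M_B = 732.9/4.333 = 169.1 kN·m (hogging).
Span AB, ΣM about A with M_B applied at B: R_B^{AB}·7.5 = 536.6 + 169.1, so R_B^{AB} = 94.1 kN and R_A = 119.2 − 94.1 = 25.15 kN.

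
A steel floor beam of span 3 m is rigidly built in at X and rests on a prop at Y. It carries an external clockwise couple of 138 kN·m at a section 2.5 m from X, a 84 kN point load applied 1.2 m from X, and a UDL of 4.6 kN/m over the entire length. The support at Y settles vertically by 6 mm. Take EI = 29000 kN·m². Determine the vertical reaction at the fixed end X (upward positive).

R_X = 27.4 kN

Take the reaction at Y as the redundant and release it; the primary structure is a cantilever fixed at X.
Deflection at Y on the released cantilever, summing each load's contribution:
  clockwise couple 138 at a = 2.5: M₀a(2L − a)/(2EI) = 603.8/EI
  point load 84 at a = 1.2: Pa²(3L − a)/(6EI) = 157.2/EI
  UDL 4.6: wL⁴/(8EI) = 46.58/EI
  δ_0 = 807.6/EI
Flexibility coefficient — unit upward force at Y: δ_{YY} = L³/(3EI) = 9/EI.
With EI = 29000 kN·m²: δ_0 = 0.027847 m and δ_{YY} = 0.00031 m/kN.
Compatibility — the beam at Y must follow the support down by 0.006 m: δ_0 − R_Y·δ_{YY} = 0.006, so R_Y = (0.027847 − 0.006)/0.00031 = 70.4 kN.
Vertical equilibrium: R_X = ΣP − R_Y = 97.8 − 70.4 = 27.4 kN.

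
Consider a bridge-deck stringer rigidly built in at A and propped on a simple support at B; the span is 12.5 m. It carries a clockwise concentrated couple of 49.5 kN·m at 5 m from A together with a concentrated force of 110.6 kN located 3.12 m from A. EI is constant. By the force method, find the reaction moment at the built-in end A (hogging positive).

Remove the prop at B; the released (primary) structure is a cantilever built in at A.
Downward deflection at the released point B due to the loads:
  clockwise couple 49.5 at a = 5: M₀a(2L − a)/(2EI) = 2475/EI
  point load 110.6 at a = 3.12: Pa²(3L − a)/(6EI) = 6169/EI
  δ_0 = 8644/EI
Tip deflection under a unit load at B: L³/(3EI) = 651/EI.
Compatibility at B: δ_0 − R_B·δ_{BB} = 0, so R_B = 8644/651 = 13.28 kN.
Moment equilibrium about A: M_A = Σ(load moments about A) − R_B·L = 394.6 − 13.28×12.5 = 228.6 kN·m.

M_A = 228.6 kN·m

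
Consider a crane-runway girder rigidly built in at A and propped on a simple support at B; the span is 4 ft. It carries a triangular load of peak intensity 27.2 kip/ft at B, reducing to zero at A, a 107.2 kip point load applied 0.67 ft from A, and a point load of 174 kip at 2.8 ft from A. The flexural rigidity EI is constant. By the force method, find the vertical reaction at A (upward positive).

Take the reaction at B as the redundant and release it; the primary structure is a cantilever fixed at A.
Primary-structure tip deflection at B by superposition:
  triangular load, peak 27.2 at the free end: 11w₀L⁴/(120EI) = 638.3/EI
  point load 107.2 at a = 0.67: Pa²(3L − a)/(6EI) = 90.87/EI
  point load 174 at a = 2.8: Pa²(3L − a)/(6EI) = 2092/EI
  δ_0 = 2821/EI
Tip deflection under a unit load at B: L³/(3EI) = 21.33/EI.
Compatibility at B: δ_0 − R_B·δ_{BB} = 0, so R_B = 2821/21.33 = 132.2 kip.
Vertical equilibrium: R_A = ΣP − R_B = 335.6 − 132.2 = 203.4 kip.

R_A = 203.4 kip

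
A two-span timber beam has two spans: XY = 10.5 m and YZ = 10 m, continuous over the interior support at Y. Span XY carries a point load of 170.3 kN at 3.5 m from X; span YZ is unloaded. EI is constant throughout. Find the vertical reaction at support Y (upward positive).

Release continuity at Y by inserting a hinge; the redundant is the internal moment M_Y. The primary structure is two simply-supported spans XY and YZ.
End slopes at the hinge Y, treating each span as simply supported:
  span XY: point load 170.3 at a = 3.5: Pab(L + a)/(6LEI) = 927.2/EI
  relative rotation θ_0 = (927.2 + 0)/EI = 927.2/EI
A unit hogging moment at Y produces rotation L₁/(3EI) + L₂/(3EI) = 6.833/EI.
Slope continuity at Y: θ_0 = M_Y·6.833/EI, so M_Y = 927.2/6.833 = 135.7 kN·m (hogging).
Span XY, ΣM about X with M_Y applied at Y: R_Y^{XY}·10.5 = 596 + 135.7, so R_Y^{XY} = 69.69 kN and R_X = 170.3 − 69.69 = 100.6 kN.
Span YZ, ΣM about Z: R_Y^{YZ}·10 = 0 + 135.7, so R_Y^{YZ} = 13.57 kN and R_Z = 0 − 13.57 = -13.57 kN.
R_Y = 69.69 + 13.57 = 83.26 kN.

R_Y = 83.26 kN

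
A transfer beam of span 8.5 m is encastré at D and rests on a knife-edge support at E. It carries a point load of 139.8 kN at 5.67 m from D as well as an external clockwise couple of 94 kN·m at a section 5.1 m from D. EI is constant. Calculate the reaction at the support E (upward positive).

Take the reaction at E as the redundant and release it; the primary structure is a cantilever fixed at D.
Primary-structure tip deflection at E by superposition:
  point load 139.8 at a = 5.67: Pa²(3L − a)/(6EI) = 14854/EI
  clockwise couple 94 at a = 5.1: M₀a(2L − a)/(2EI) = 2852/EI
  δ_0 = 17706/EI
Flexibility coefficient — unit upward force at E: δ_{EE} = L³/(3EI) = 204.7/EI.
The prop prevents deflection at E: R_E = δ_0/δ_{EE} = 17706/204.7 = 86.5 kN.

R_E = 86.5 kN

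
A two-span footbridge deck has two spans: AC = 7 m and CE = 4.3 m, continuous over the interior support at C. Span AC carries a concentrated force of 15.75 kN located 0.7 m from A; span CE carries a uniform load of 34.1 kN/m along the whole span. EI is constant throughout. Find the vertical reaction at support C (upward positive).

R_C = 87.42 kN

Insert a hinge at C; M_C is the redundant, and each span becomes simply supported.
End slopes at the hinge C, treating each span as simply supported:
  span AC: point load 15.75 at a = 0.7: Pab(L + a)/(6LEI) = 12.73/EI
  span CE: UDL 34.1: wL³/(24EI) = 113/EI
  relative rotation θ_0 = (12.73 + 113)/EI = 125.7/EI
A unit hogging moment at C produces rotation L₁/(3EI) + L₂/(3EI) = 3.767/EI.
Compatibility: M_C·(L₁+L₂)/(3EI) = θ_0, giving M_C = 33.37 kN·m (hogging).
Span AC, ΣM about A with M_C applied at C: R_C^{AC}·7 = 11.03 + 33.37, so R_C^{AC} = 6.342 kN and R_A = 15.75 − 6.342 = 9.408 kN.
Span CE, ΣM about E: R_C^{CE}·4.3 = 315.3 + 33.37, so R_C^{CE} = 81.08 kN and R_E = 146.6 − 81.08 = 65.55 kN.
R_C = 6.342 + 81.08 = 87.42 kN.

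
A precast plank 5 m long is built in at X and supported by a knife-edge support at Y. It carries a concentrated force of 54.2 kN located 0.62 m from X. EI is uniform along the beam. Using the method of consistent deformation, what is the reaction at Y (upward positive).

Remove the prop at Y; the released (primary) structure is a cantilever built in at X.
Primary-structure tip deflection at Y by superposition:
  point load 54.2 at a = 0.62: Pa²(3L − a)/(6EI) = 49.93/EI
Flexibility coefficient — unit upward force at Y: δ_{YY} = L³/(3EI) = 41.67/EI.
Compatibility at Y: δ_0 − R_Y·δ_{YY} = 0, so R_Y = 49.93/41.67 = 1.198 kN.

R_Y = 1.198 kN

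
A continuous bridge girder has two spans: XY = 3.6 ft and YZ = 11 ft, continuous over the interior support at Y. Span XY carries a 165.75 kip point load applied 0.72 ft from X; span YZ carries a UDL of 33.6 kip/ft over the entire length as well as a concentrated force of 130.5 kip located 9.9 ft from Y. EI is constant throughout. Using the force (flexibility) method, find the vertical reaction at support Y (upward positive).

R_Y = 397.1 kip

Insert a hinge at Y; M_Y is the redundant, and each span becomes simply supported.
Discontinuity in slope at Y on the released structure — sum the simple-span end rotations:
  span XY: point load 165.75 at a = 0.72: Pab(L + a)/(6LEI) = 68.74/EI
  span YZ: UDL 33.6: wL³/(24EI) = 1863/EI
  span YZ: point load 130.5 at a = 9.9: Pab(L + b)/(6LEI) = 260.5/EI
  relative rotation θ_0 = (68.74 + 2124)/EI = 2193/EI
A unit hogging moment at Y produces rotation L₁/(3EI) + L₂/(3EI) = 4.867/EI.
Compatibility: M_Y·(L₁+L₂)/(3EI) = θ_0, giving M_Y = 450.6 kip·ft (hogging).
Span XY, ΣM about X with M_Y applied at Y: R_Y^{XY}·3.6 = 119.3 + 450.6, so R_Y^{XY} = 158.3 kip and R_X = 165.8 − 158.3 = 7.447 kip.
Span YZ, ΣM about Z: R_Y^{YZ}·11 = 2176 + 450.6, so R_Y^{YZ} = 238.8 kip and R_Z = 500.1 − 238.8 = 261.3 kip.
R_Y = 158.3 + 238.8 = 397.1 kip.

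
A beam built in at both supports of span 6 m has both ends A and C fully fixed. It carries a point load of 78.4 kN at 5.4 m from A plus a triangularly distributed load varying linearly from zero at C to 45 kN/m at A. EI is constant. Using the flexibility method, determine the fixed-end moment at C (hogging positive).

M_C = 92.1 kN·m

Take the two fixed-end moments M_A, M_C as redundants; the released structure is the simple span AC.
On the primary (simply-supported) span, the end slopes from the loading are:
  at A: point load 78.4 at a = 5.4: Pab(L + b)/(6LEI) = 46.57/EI
  at C: point load 78.4 at a = 5.4: Pab(L + a)/(6LEI) = 80.44/EI
  at A: triangular load, peak 45: w₀L³/(45EI) = 216/EI
  at C: triangular load, peak 45: 7w₀L³/(360EI) = 189/EI
  θ_A0 = 262.6/EI,  θ_C0 = 269.4/EI
Flexibility coefficients: a unit moment at one end gives L/(3EI) there and L/(6EI) at the far end, so f₁₁ = f₂₂ = 2/EI and f₁₂ = f₂₁ = 1/EI.
Compatibility — zero rotation at each built-in end:
  2 M_A + 1 M_C = 262.6
  1 M_A + 2 M_C = 269.4
Solving the pair gives M_A = 85.23 kN·m and M_C = 92.1 kN·m (hogging).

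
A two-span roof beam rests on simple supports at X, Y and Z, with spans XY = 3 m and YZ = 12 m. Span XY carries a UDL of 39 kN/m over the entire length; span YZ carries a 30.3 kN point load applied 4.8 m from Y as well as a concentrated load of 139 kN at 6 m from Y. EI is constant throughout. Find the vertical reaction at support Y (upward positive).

Insert a hinge at Y; M_Y is the redundant, and each span becomes simply supported.
Discontinuity in slope at Y on the released structure — sum the simple-span end rotations:
  span XY: UDL 39: wL³/(24EI) = 43.88/EI
  span YZ: point load 30.3 at a = 4.8: Pab(L + b)/(6LEI) = 279.2/EI
  span YZ: point load 139 at a = 6: Pab(L + b)/(6LEI) = 1251/EI
  relative rotation θ_0 = (43.88 + 1530)/EI = 1574/EI
A unit hogging moment at Y produces rotation L₁/(3EI) + L₂/(3EI) = 5/EI.
Slope continuity at Y: θ_0 = M_Y·5/EI, so M_Y = 1574/5 = 314.8 kN·m (hogging).
Span XY, ΣM about X with M_Y applied at Y: R_Y^{XY}·3 = 175.5 + 314.8, so R_Y^{XY} = 163.4 kN and R_X = 117 − 163.4 = -46.44 kN.
Span YZ, ΣM about Z: R_Y^{YZ}·12 = 1052 + 314.8, so R_Y^{YZ} = 113.9 kN and R_Z = 169.3 − 113.9 = 55.38 kN.
R_Y = 163.4 + 113.9 = 277.4 kN.

R_Y = 277.4 kN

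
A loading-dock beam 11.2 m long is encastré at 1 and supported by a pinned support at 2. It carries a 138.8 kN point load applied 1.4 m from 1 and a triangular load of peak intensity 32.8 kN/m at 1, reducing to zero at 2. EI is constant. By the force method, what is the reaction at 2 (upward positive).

R_2 = 39.85 kN

Choose R_2 as the redundant. The primary structure is the cantilever fixed at 1.
Primary-structure tip deflection at 2 by superposition:
  point load 138.8 at a = 1.4: Pa²(3L − a)/(6EI) = 1460/EI
  triangular load, peak 32.8 at the fixed end: w₀L⁴/(30EI) = 17204/EI
  δ_0 = 18664/EI
Tip deflection under a unit load at 2: L³/(3EI) = 468.3/EI.
Compatibility at 2: δ_0 − R_2·δ_{22} = 0, so R_2 = 18664/468.3 = 39.85 kN.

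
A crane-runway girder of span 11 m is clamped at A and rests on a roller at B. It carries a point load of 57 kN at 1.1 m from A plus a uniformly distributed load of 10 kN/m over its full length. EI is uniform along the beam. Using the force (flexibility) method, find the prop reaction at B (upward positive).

Remove the prop at B; the released (primary) structure is a cantilever built in at A.
Deflection at B on the released cantilever, summing each load's contribution:
  point load 57 at a = 1.1: Pa²(3L − a)/(6EI) = 366.7/EI
  UDL 10: wL⁴/(8EI) = 18301/EI
  δ_0 = 18668/EI
Tip deflection under a unit load at B: L³/(3EI) = 443.7/EI.
The prop prevents deflection at B: R_B = δ_0/δ_{BB} = 18668/443.7 = 42.08 kN.

R_B = 42.08 kN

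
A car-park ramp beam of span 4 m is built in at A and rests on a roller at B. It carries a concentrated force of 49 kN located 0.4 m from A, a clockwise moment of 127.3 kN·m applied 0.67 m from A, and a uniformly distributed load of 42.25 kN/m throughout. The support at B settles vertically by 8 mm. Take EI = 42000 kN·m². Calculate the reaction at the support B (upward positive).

R_B = 62.99 kN

Release the roller at B. Primary structure: cantilever fixed at A.
Downward deflection at the released point B due to the loads:
  point load 49 at a = 0.4: Pa²(3L − a)/(6EI) = 15.16/EI
  clockwise couple 127.3 at a = 0.67: M₀a(2L − a)/(2EI) = 312.6/EI
  UDL 42.25: wL⁴/(8EI) = 1352/EI
  δ_0 = 1680/EI
Flexibility coefficient — unit upward force at B: δ_{BB} = L³/(3EI) = 21.33/EI.
With EI = 42000 kN·m²: δ_0 = 0.039994 m and δ_{BB} = 0.000508 m/kN.
Compatibility — the beam at B must follow the support down by 0.008 m: δ_0 − R_B·δ_{BB} = 0.008, so R_B = (0.039994 − 0.008)/0.000508 = 62.99 kN.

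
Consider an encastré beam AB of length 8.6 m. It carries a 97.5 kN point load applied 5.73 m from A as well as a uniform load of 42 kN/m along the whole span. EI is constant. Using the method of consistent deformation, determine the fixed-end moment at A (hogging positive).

Take the two fixed-end moments M_A, M_B as redundants; the released structure is the simple span AB.
On the primary (simply-supported) span, the end slopes from the loading are:
  at A: point load 97.5 at a = 5.73: Pab(L + b)/(6LEI) = 356.4/EI
  at B: point load 97.5 at a = 5.73: Pab(L + a)/(6LEI) = 445.3/EI
  at A: UDL 42: wL³/(24EI) = 1113/EI
  at B: UDL 42: wL³/(24EI) = 1113/EI
  θ_A0 = 1470/EI,  θ_B0 = 1558/EI
Flexibility coefficients: a unit moment at one end gives L/(3EI) there and L/(6EI) at the far end, so f₁₁ = f₂₂ = 2.867/EI and f₁₂ = f₂₁ = 1.433/EI.
Compatibility — zero rotation at each built-in end:
  2.867 M_A + 1.433 M_B = 1470
  1.433 M_A + 2.867 M_B = 1558
Solving the pair gives M_A = 321.1 kN·m and M_B = 383.1 kN·m (hogging).

M_A = 321.1 kN·m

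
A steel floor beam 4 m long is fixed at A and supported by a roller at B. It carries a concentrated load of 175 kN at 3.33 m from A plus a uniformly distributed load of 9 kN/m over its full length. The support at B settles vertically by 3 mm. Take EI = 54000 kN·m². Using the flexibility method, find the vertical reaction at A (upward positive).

R_A = 73.65 kN

Remove the prop at B; the released (primary) structure is a cantilever built in at A.
Deflection at B on the released cantilever, summing each load's contribution:
  point load 175 at a = 3.33: Pa²(3L − a)/(6EI) = 2804/EI
  UDL 9: wL⁴/(8EI) = 288/EI
  δ_0 = 3092/EI
Flexibility coefficient — unit upward force at B: δ_{BB} = L³/(3EI) = 21.33/EI.
With EI = 54000 kN·m²: δ_0 = 0.057261 m and δ_{BB} = 0.000395 m/kN.
Compatibility — the beam at B must follow the support down by 0.003 m: δ_0 − R_B·δ_{BB} = 0.003, so R_B = (0.057261 − 0.003)/0.000395 = 137.3 kN.
Vertical equilibrium: R_A = ΣP − R_B = 211 − 137.3 = 73.65 kN.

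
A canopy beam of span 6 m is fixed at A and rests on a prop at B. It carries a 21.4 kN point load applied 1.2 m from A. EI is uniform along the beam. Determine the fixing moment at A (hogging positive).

M_A = 18.49 kN·m

Choose R_B as the redundant. The primary structure is the cantilever fixed at A.
Free-end deflection of the primary structure under the applied loading (downward +):
  point load 21.4 at a = 1.2: Pa²(3L − a)/(6EI) = 86.28/EI
Tip deflection under a unit load at B: L³/(3EI) = 72/EI.
The prop prevents deflection at B: R_B = δ_0/δ_{BB} = 86.28/72 = 1.198 kN.
Moment equilibrium about A: M_A = Σ(load moments about A) − R_B·L = 25.68 − 1.198×6 = 18.49 kN·m.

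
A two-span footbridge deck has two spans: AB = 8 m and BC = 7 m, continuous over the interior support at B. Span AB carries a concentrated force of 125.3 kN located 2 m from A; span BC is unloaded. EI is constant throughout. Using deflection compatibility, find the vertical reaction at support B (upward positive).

R_B = 48.11 kN

Insert a hinge at B; M_B is the redundant, and each span becomes simply supported.
End slopes at the hinge B, treating each span as simply supported:
  span AB: point load 125.3 at a = 2: Pab(L + a)/(6LEI) = 313.2/EI
  relative rotation θ_0 = (313.2 + 0)/EI = 313.2/EI
A unit hogging moment at B produces rotation L₁/(3EI) + L₂/(3EI) = 5/EI.
Compatibility: M_B·(L₁+L₂)/(3EI) = θ_0, giving M_B = 62.65 kN·m (hogging).
Span AB, ΣM about A with M_B applied at B: R_B^{AB}·8 = 250.6 + 62.65, so R_B^{AB} = 39.16 kN and R_A = 125.3 − 39.16 = 86.14 kN.
Span BC, ΣM about C: R_B^{BC}·7 = 0 + 62.65, so R_B^{BC} = 8.95 kN and R_C = 0 − 8.95 = -8.95 kN.
R_B = 39.16 + 8.95 = 48.11 kN.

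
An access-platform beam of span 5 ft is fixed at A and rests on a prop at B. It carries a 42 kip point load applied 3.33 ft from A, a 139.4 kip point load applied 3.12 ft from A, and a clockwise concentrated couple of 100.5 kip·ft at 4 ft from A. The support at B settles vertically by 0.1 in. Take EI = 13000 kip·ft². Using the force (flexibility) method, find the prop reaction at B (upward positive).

R_B = 112.6 kip

Remove the prop at B; the released (primary) structure is a cantilever built in at A.
Deflection at B on the released cantilever, summing each load's contribution:
  point load 42 at a = 3.33: Pa²(3L − a)/(6EI) = 905.9/EI
  point load 139.4 at a = 3.12: Pa²(3L − a)/(6EI) = 2687/EI
  clockwise couple 100.5 at a = 4: M₀a(2L − a)/(2EI) = 1206/EI
  δ_0 = 4799/EI
Tip deflection under a unit load at B: L³/(3EI) = 41.67/EI.
With EI = 13000 kip·ft²: δ_0 = 0.36913 ft and δ_{BB} = 0.003205 ft/kip.
Compatibility — the beam at B must follow the support down by 0.008333 ft: δ_0 − R_B·δ_{BB} = 0.008333, so R_B = (0.36913 − 0.008333)/0.003205 = 112.6 kip.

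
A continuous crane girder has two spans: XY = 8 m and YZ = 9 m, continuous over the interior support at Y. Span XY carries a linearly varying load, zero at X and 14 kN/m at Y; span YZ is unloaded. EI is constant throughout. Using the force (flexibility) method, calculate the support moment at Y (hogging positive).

Take M_Y as the redundant. Released structure: two simple spans XY and YZ with a hinge at Y.
End slopes at the hinge Y, treating each span as simply supported:
  span XY: triangular load, peak 14: w₀L³/(45EI) = 159.3/EI
  relative rotation θ_0 = (159.3 + 0)/EI = 159.3/EI
A unit hogging moment at Y produces rotation L₁/(3EI) + L₂/(3EI) = 5.667/EI.
Slope continuity at Y: θ_0 = M_Y·5.667/EI, so M_Y = 159.3/5.667 = 28.11 kN·m (hogging).

M_Y = 28.11 kN·m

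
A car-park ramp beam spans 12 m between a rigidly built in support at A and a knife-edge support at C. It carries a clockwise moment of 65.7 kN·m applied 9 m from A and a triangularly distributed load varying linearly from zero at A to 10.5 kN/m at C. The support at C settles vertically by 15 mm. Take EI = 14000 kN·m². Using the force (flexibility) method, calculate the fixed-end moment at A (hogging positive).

M_A = 65.88 kN·m

Choose R_C as the redundant. The primary structure is the cantilever fixed at A.
Deflection at C on the released cantilever, summing each load's contribution:
  clockwise couple 65.7 at a = 9: M₀a(2L − a)/(2EI) = 4435/EI
  triangular load, peak 10.5 at the free end: 11w₀L⁴/(120EI) = 19958/EI
  δ_0 = 24393/EI
Flexibility coefficient — unit upward force at C: δ_{CC} = L³/(3EI) = 576/EI.
With EI = 14000 kN·m²: δ_0 = 1.7424 m and δ_{CC} = 0.041143 m/kN.
Compatibility — the beam at C must follow the support down by 0.015 m: δ_0 − R_C·δ_{CC} = 0.015, so R_C = (1.7424 − 0.015)/0.041143 = 41.98 kN.
Moment equilibrium about A: M_A = Σ(load moments about A) − R_C·L = 569.7 − 41.98×12 = 65.88 kN·m.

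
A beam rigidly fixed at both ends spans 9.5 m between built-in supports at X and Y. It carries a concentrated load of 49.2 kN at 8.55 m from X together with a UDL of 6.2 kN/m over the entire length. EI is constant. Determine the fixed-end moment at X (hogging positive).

Release both end moments; the primary structure is a simply-supported span XY with redundants M_X and M_Y.
Simple-span end rotations at X and Y under the given loads:
  at X: point load 49.2 at a = 8.55: Pab(L + b)/(6LEI) = 73.26/EI
  at Y: point load 49.2 at a = 8.55: Pab(L + a)/(6LEI) = 126.5/EI
  at X: UDL 6.2: wL³/(24EI) = 221.5/EI
  at Y: UDL 6.2: wL³/(24EI) = 221.5/EI
  θ_X0 = 294.8/EI,  θ_Y0 = 348/EI
Flexibility coefficients: a unit moment at one end gives L/(3EI) there and L/(6EI) at the far end, so f₁₁ = f₂₂ = 3.167/EI and f₁₂ = f₂₁ = 1.583/EI.
Compatibility — zero rotation at each built-in end:
  3.167 M_X + 1.583 M_Y = 294.8
  1.583 M_X + 3.167 M_Y = 348
Solving the pair gives M_X = 50.84 kN·m and M_Y = 84.49 kN·m (hogging).

M_X = 50.84 kN·m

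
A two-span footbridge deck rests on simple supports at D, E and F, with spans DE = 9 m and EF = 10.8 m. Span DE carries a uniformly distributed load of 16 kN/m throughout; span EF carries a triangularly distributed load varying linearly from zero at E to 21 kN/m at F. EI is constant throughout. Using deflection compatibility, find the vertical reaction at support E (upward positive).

Release continuity at E by inserting a hinge; the redundant is the internal moment M_E. The primary structure is two simply-supported spans DE and EF.
Discontinuity in slope at E on the released structure — sum the simple-span end rotations:
  span DE: UDL 16: wL³/(24EI) = 486/EI
  span EF: triangular load, peak 21: 7w₀L³/(360EI) = 514.4/EI
  relative rotation θ_0 = (486 + 514.4)/EI = 1000/EI
A unit hogging moment at E produces rotation L₁/(3EI) + L₂/(3EI) = 6.6/EI.
Compatibility: M_E·(L₁+L₂)/(3EI) = θ_0, giving M_E = 151.6 kN·m (hogging).
Span DE, ΣM about D with M_E applied at E: R_E^{DE}·9 = 648 + 151.6, so R_E^{DE} = 88.84 kN and R_D = 144 − 88.84 = 55.16 kN.
Span EF, ΣM about F: R_E^{EF}·10.8 = 408.2 + 151.6, so R_E^{EF} = 51.83 kN and R_F = 113.4 − 51.83 = 61.57 kN.
R_E = 88.84 + 51.83 = 140.7 kN.

R_E = 140.7 kN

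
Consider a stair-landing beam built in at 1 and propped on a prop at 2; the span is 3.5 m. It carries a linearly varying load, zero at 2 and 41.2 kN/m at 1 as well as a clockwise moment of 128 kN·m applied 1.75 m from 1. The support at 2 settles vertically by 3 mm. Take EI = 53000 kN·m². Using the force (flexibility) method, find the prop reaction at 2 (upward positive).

Choose R_2 as the redundant. The primary structure is the cantilever fixed at 1.
Free-end deflection of the primary structure under the applied loading (downward +):
  triangular load, peak 41.2 at the fixed end: w₀L⁴/(30EI) = 206.1/EI
  clockwise couple 128 at a = 1.75: M₀a(2L − a)/(2EI) = 588/EI
  δ_0 = 794.1/EI
Tip deflection under a unit load at 2: L³/(3EI) = 14.29/EI.
With EI = 53000 kN·m²: δ_0 = 0.014983 m and δ_{22} = 0.00027 m/kN.
Compatibility — the beam at 2 must follow the support down by 0.003 m: δ_0 − R_2·δ_{22} = 0.003, so R_2 = (0.014983 − 0.003)/0.00027 = 44.44 kN.

R_2 = 44.44 kN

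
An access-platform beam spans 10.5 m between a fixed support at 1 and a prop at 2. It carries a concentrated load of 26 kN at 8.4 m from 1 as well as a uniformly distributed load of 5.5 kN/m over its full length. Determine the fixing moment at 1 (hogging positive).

Release the roller at 2. Primary structure: cantilever fixed at 1.
Deflection at 2 on the released cantilever, summing each load's contribution:
  point load 26 at a = 8.4: Pa²(3L − a)/(6EI) = 7063/EI
  UDL 5.5: wL⁴/(8EI) = 8357/EI
  δ_0 = 15420/EI
Tip deflection under a unit load at 2: L³/(3EI) = 385.9/EI.
The prop prevents deflection at 2: R_2 = δ_0/δ_{22} = 15420/385.9 = 39.96 kN.
Moment equilibrium about 1: M_1 = Σ(load moments about 1) − R_2·L = 521.6 − 39.96×10.5 = 102 kN·m.

M_1 = 102 kN·m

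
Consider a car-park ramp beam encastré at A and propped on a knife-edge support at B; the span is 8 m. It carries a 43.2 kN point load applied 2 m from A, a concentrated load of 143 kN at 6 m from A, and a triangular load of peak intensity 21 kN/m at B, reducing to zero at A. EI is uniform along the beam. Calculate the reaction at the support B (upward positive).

Choose R_B as the redundant. The primary structure is the cantilever fixed at A.
Free-end deflection of the primary structure under the applied loading (downward +):
  point load 43.2 at a = 2: Pa²(3L − a)/(6EI) = 633.6/EI
  point load 143 at a = 6: Pa²(3L − a)/(6EI) = 15444/EI
  triangular load, peak 21 at the free end: 11w₀L⁴/(120EI) = 7885/EI
  δ_0 = 23962/EI
Flexibility coefficient — unit upward force at B: δ_{BB} = L³/(3EI) = 170.7/EI.
Compatibility at B: δ_0 − R_B·δ_{BB} = 0, so R_B = 23962/170.7 = 140.4 kN.

R_B = 140.4 kN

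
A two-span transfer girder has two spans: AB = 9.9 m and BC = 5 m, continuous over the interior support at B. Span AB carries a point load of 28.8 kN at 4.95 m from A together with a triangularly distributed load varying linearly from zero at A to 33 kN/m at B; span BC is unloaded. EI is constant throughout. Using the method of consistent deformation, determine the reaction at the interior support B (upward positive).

Release continuity at B by inserting a hinge; the redundant is the internal moment M_B. The primary structure is two simply-supported spans AB and BC.
End slopes at the hinge B, treating each span as simply supported:
  span AB: point load 28.8 at a = 4.95: Pab(L + a)/(6LEI) = 176.4/EI
  span AB: triangular load, peak 33: w₀L³/(45EI) = 711.6/EI
  relative rotation θ_0 = (888 + 0)/EI = 888/EI
A unit hogging moment at B produces rotation L₁/(3EI) + L₂/(3EI) = 4.967/EI.
Compatibility: M_B·(L₁+L₂)/(3EI) = θ_0, giving M_B = 178.8 kN·m (hogging).
Span AB, ΣM about A with M_B applied at B: R_B^{AB}·9.9 = 1221 + 178.8, so R_B^{AB} = 141.4 kN and R_A = 192.2 − 141.4 = 50.79 kN.
Span BC, ΣM about C: R_B^{BC}·5 = 0 + 178.8, so R_B^{BC} = 35.76 kN and R_C = 0 − 35.76 = -35.76 kN.
R_B = 141.4 + 35.76 = 177.1 kN.

R_B = 177.1 kN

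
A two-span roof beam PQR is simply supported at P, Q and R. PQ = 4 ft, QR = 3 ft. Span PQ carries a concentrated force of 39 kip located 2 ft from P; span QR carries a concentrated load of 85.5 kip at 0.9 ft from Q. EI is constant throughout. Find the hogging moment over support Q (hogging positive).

M_Q = 36.34 kip·ft

Take M_Q as the redundant. Released structure: two simple spans PQ and QR with a hinge at Q.
Rotations at Q on the released spans (each span's end-slope, ×1/EI):
  span PQ: point load 39 at a = 2: Pab(L + a)/(6LEI) = 39/EI
  span QR: point load 85.5 at a = 0.9: Pab(L + b)/(6LEI) = 45.79/EI
  relative rotation θ_0 = (39 + 45.79)/EI = 84.79/EI
A unit hogging moment at Q produces rotation L₁/(3EI) + L₂/(3EI) = 2.333/EI.
Slope continuity at Q: θ_0 = M_Q·2.333/EI, so M_Q = 84.79/2.333 = 36.34 kip·ft (hogging).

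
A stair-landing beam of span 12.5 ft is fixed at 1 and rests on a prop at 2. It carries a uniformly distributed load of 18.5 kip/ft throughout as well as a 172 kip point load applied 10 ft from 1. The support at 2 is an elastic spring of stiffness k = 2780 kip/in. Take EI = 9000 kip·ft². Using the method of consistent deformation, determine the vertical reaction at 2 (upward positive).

R_2 = 207.7 kip

Release the roller at 2. Primary structure: cantilever fixed at 1.
Primary-structure tip deflection at 2 by superposition:
  UDL 18.5: wL⁴/(8EI) = 56458/EI
  point load 172 at a = 10: Pa²(3L − a)/(6EI) = 78833/EI
  δ_0 = 135291/EI
Tip deflection under a unit load at 2: L³/(3EI) = 651/EI.
With EI = 9000 kip·ft²: δ_0 = 15.032 ft and δ_{22} = 0.072338 ft/kip.
Compatibility — the spring shortens by R_2/k under the reaction it provides: δ_0 − R_2·δ_{22} = R_2/k. With 1/k = 1/(2780×12) ft/kip = 0.00003 ft/kip, R_2 = δ_0 / (δ_{22} + 1/k) = 15.032 / (0.072338 + 0.00003) = 207.7 kip.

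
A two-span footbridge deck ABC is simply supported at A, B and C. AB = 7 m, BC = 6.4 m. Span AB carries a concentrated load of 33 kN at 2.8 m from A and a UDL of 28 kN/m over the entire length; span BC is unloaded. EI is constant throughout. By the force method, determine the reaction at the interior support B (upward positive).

R_B = 144.1 kN

Release continuity at B by inserting a hinge; the redundant is the internal moment M_B. The primary structure is two simply-supported spans AB and BC.
Rotations at B on the released spans (each span's end-slope, ×1/EI):
  span AB: point load 33 at a = 2.8: Pab(L + a)/(6LEI) = 90.55/EI
  span AB: UDL 28: wL³/(24EI) = 400.2/EI
  relative rotation θ_0 = (490.7 + 0)/EI = 490.7/EI
A unit hogging moment at B produces rotation L₁/(3EI) + L₂/(3EI) = 4.467/EI.
Slope continuity at B: θ_0 = M_B·4.467/EI, so M_B = 490.7/4.467 = 109.9 kN·m (hogging).
Span AB, ΣM about A with M_B applied at B: R_B^{AB}·7 = 778.4 + 109.9, so R_B^{AB} = 126.9 kN and R_A = 229 − 126.9 = 102.1 kN.
Span BC, ΣM about C: R_B^{BC}·6.4 = 0 + 109.9, so R_B^{BC} = 17.17 kN and R_C = 0 − 17.17 = -17.17 kN.
R_B = 126.9 + 17.17 = 144.1 kN.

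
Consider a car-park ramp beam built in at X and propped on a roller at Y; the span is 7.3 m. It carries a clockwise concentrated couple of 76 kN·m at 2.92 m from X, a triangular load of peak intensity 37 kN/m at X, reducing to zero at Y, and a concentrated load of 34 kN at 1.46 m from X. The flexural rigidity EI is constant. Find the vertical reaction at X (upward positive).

Remove the prop at Y; the released (primary) structure is a cantilever built in at X.
Deflection at Y on the released cantilever, summing each load's contribution:
  clockwise couple 76 at a = 2.92: M₀a(2L − a)/(2EI) = 1296/EI
  triangular load, peak 37 at the fixed end: w₀L⁴/(30EI) = 3502/EI
  point load 34 at a = 1.46: Pa²(3L − a)/(6EI) = 246.9/EI
  δ_0 = 5045/EI
Flexibility coefficient — unit upward force at Y: δ_{YY} = L³/(3EI) = 129.7/EI.
The prop prevents deflection at Y: R_Y = δ_0/δ_{YY} = 5045/129.7 = 38.91 kN.
Vertical equilibrium: R_X = ΣP − R_Y = 169.1 − 38.91 = 130.1 kN.

R_X = 130.1 kN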